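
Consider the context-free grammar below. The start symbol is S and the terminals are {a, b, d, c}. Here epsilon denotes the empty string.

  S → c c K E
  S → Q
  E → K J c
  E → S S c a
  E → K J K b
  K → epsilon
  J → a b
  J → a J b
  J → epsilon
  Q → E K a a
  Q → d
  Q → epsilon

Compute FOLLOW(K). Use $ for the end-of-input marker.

FIRST(K) = {epsilon}
FIRST(J) = {epsilon, a}
FIRST(S) = {epsilon, a, b, c, d}  (via Q)
FIRST(E) = {a, b, c, d}  (via K J c, S S c a, K J K b)
FIRST(Q) = {epsilon, a, b, c, d}  (via E K a a)
FOLLOW(S) includes $ since S is the start symbol.
FOLLOW(S): in E→S S c a (occurrence 1), S is followed by S c a with FIRST {a, b, c, d}; in E→S S c a (occurrence 2), S is followed by c a with FIRST {c}. Thus FOLLOW(S) = {$, a, b, c, d}.
FOLLOW(E): in S→c c K E, the suffix after E is empty, so FOLLOW(E) ⊇ FOLLOW(S) = {$, a, b, c, d}; in Q→E K a a, E is followed by K a a with FIRST {a}. Thus FOLLOW(E) = {$, a, b, c, d}.
FOLLOW(K): in S→c c K E, K is followed by E with FIRST {a, b, c, d}; in E→K J c, K is followed by J c with FIRST {a, c}; in E→K J K b (occurrence 1), K is followed by J K b with FIRST {a, b}; in E→K J K b (occurrence 2), K is followed by b with FIRST {b}; in Q→E K a a, K is followed by a a with FIRST {a}. Thus FOLLOW(K) = {a, b, c, d}.
FOLLOW(J): in E→K J c, J is followed by c with FIRST {c}; in E→K J K b, J is followed by K b with FIRST {b}; in J→a J b, J is followed by b with FIRST {b}. Thus FOLLOW(J) = {b, c}.
FOLLOW(Q): in S→Q, the suffix after Q is empty, so FOLLOW(Q) ⊇ FOLLOW(S) = {$, a, b, c, d}. Thus FOLLOW(Q) = {$, a, b, c, d}.

{a, b, c, d}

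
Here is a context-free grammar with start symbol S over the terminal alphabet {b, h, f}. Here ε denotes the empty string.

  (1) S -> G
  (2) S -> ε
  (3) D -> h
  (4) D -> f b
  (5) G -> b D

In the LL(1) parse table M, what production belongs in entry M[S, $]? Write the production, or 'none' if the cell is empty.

FIRST(D): from D->h we get {h}; from D->f b we get {f}. So FIRST(D) = {f, h}.
FIRST(G): from G->b D we get {b}. So FIRST(G) = {b}.
FIRST(S): from S->G we get {b}; from S->ε we get {ε}. So FIRST(S) = {ε, b}.
FOLLOW(S) includes $ since S is the start symbol.
FOLLOW(S): S appears on no right-hand side. Thus FOLLOW(S) = {$}.
For S -> G: FIRST(G) = {b}, so it goes in M[S, t] for t ∈ {b}.
For S -> ε: FIRST(ε) = {ε}, so it goes in M[S, t] for t ∈ {}; since ε ∈ FIRST, also for every t ∈ FOLLOW(S) = {$}.

S -> ε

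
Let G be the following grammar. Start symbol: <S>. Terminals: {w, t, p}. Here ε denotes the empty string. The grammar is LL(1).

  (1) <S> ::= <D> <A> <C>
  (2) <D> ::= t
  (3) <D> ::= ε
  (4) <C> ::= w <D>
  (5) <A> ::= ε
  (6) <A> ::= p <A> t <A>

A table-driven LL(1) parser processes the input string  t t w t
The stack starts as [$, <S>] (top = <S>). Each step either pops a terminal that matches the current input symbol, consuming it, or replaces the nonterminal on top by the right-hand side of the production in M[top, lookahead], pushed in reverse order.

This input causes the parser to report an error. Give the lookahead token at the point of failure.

t

     Stack          Input      Action
  1  $ <S>          t t w t $  expand <S> ::= <D> <A> <C>
  2  $ <C> <A> <D>  t t w t $  expand <D> ::= t
  3  $ <C> <A> t    t t w t $  match t
  4  $ <C> <A>      t w t $    expand <A> ::= ε
  5  $ <C>          t w t $    error: M[<C>, t] is empty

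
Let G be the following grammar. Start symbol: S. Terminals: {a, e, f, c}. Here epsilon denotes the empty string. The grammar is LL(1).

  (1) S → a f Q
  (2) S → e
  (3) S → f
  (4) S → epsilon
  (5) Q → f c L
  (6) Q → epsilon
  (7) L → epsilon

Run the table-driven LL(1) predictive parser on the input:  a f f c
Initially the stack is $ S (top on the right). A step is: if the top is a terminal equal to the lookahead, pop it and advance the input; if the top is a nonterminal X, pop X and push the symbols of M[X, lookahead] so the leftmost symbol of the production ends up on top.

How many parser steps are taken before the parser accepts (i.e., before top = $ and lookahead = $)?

7

     Stack    Input      Action
  1  $ S      a f f c $  expand S → a f Q
  2  $ Q f a  a f f c $  match a
  3  $ Q f    f f c $    match f
  4  $ Q      f c $      expand Q → f c L
  5  $ L c f  f c $      match f
  6  $ L c    c $        match c
  7  $ L      $          expand L → epsilon
Accept reached after 7 steps.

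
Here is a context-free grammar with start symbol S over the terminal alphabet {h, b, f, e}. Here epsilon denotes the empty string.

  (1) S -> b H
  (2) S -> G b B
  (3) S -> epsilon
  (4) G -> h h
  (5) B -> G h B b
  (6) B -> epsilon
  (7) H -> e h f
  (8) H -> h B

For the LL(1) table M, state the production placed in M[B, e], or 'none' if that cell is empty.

none

FIRST(G) = {h}
FIRST(H) = {e, h}
FIRST(S) = {epsilon, b, h}  (via G b B)
FIRST(B) = {epsilon, h}  (via G h B b)
FOLLOW(S) includes $ since S is the start symbol.
FOLLOW(S): S appears on no right-hand side. Thus FOLLOW(S) = {$}.
FOLLOW(H): in S->b H, the suffix after H is empty, so FOLLOW(H) ⊇ FOLLOW(S) = {$}. Thus FOLLOW(H) = {$}.
FOLLOW(B): in S->G b B, the suffix after B is empty, so FOLLOW(B) ⊇ FOLLOW(S) = {$}; in B->G h B b, B is followed by b with FIRST {b}; in H->h B, the suffix after B is empty, so FOLLOW(B) ⊇ FOLLOW(H) = {$}. Thus FOLLOW(B) = {$, b}.
For B -> G h B b: FIRST(G h B b) = {h}, so it goes in M[B, t] for t ∈ {h}.
For B -> epsilon: FIRST(epsilon) = {epsilon}, so it goes in M[B, t] for t ∈ {}; since epsilon ∈ FIRST, also for every t ∈ FOLLOW(B) = {$, b}.
None of these place a production in M[B, e].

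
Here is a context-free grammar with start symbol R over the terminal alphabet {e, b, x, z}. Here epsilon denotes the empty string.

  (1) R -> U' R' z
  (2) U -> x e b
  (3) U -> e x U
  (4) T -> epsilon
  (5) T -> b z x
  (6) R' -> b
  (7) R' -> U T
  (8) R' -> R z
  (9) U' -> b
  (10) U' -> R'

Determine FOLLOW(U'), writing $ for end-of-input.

FIRST(U) = {e, x}
FIRST(T) = {epsilon, b}
FIRST(R) = {b, e, x}  (via U' R' z)
FIRST(R') = {b, e, x}  (via U T, R z)
FIRST(U') = {b, e, x}  (via R')
FOLLOW(R) includes $ since R is the start symbol.
FOLLOW(R): in R'->R z, R is followed by z with FIRST {z}. Thus FOLLOW(R) = {$, z}.
FOLLOW(U'): in R->U' R' z, U' is followed by R' z with FIRST {b, e, x}. Thus FOLLOW(U') = {b, e, x}.
FOLLOW(R'): in R->U' R' z, R' is followed by z with FIRST {z}; in U'->R', the suffix after R' is empty, so FOLLOW(R') ⊇ FOLLOW(U') = {b, e, x}. Thus FOLLOW(R') = {b, e, x, z}.
FOLLOW(U): in U->e x U, the suffix after U is empty (adds nothing new); in R'->U T, U is followed by T with FIRST {epsilon, b}; in R'->U T, the suffix after U is nullable, so FOLLOW(U) ⊇ FOLLOW(R') = {b, e, x, z}. Thus FOLLOW(U) = {b, e, x, z}.
FOLLOW(T): in R'->U T, the suffix after T is empty, so FOLLOW(T) ⊇ FOLLOW(R') = {b, e, x, z}. Thus FOLLOW(T) = {b, e, x, z}.

{b, e, x}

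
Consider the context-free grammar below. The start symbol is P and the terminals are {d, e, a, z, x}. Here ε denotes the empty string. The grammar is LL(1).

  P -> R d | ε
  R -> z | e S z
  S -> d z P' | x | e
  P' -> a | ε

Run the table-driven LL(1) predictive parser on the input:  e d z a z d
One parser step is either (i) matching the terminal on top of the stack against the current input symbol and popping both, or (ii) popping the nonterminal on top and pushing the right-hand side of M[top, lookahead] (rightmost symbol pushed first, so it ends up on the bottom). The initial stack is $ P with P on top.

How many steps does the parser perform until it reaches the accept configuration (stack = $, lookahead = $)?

      Stack         Input          Action
   1  $ P           e d z a z d $  expand P -> R d
   2  $ d R         e d z a z d $  expand R -> e S z
   3  $ d z S e     e d z a z d $  match e
   4  $ d z S       d z a z d $    expand S -> d z P'
   5  $ d z P' z d  d z a z d $    match d
   6  $ d z P' z    z a z d $      match z
   7  $ d z P'      a z d $        expand P' -> a
   8  $ d z a       a z d $        match a
   9  $ d z         z d $          match z
  10  $ d           d $            match d
Accept reached after 10 steps.

10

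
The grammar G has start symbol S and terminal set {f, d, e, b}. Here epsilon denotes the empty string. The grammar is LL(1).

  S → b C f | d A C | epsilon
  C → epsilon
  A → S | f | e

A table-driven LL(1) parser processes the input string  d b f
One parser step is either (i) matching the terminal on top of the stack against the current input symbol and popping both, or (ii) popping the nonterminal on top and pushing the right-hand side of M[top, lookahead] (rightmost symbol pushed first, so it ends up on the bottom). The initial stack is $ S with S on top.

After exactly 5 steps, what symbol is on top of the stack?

     Stack      Input    Action
  1  $ S        d b f $  expand S → d A C
  2  $ C A d    d b f $  match d
  3  $ C A      b f $    expand A → S
  4  $ C S      b f $    expand S → b C f
  5  $ C f C b  b f $    match b
Stack after step 5: $ C f C (top = C).

C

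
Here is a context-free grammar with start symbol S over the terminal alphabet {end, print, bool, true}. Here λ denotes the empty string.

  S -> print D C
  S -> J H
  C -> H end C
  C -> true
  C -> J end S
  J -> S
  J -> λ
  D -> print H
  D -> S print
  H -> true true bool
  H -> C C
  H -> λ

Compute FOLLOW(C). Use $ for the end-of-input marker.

FIRST(S): from S->print D C we get {print}; from S->J H we get {λ, end, print, true}. So FIRST(S) = {λ, end, print, true}.
FIRST(J): from J->S we get {λ, end, print, true}; from J->λ we get {λ}. So FIRST(J) = {λ, end, print, true}.
FIRST(D): from D->print H we get {print}; from D->S print we get {end, print, true}. So FIRST(D) = {end, print, true}.
FIRST(C): from C->H end C we get {end, print, true}; from C->true we get {true}; from C->J end S we get {end, print, true}. So FIRST(C) = {end, print, true}.
FIRST(H): from H->true true bool we get {true}; from H->C C we get {end, print, true}; from H->λ we get {λ}. So FIRST(H) = {λ, end, print, true}.
FOLLOW(S) includes $ since S is the start symbol.
FOLLOW(D): in S->print D C, D is followed by C with FIRST {end, print, true}. Thus FOLLOW(D) = {end, print, true}.
FOLLOW(S): in C->J end S, the suffix after S is empty, so FOLLOW(S) ⊇ FOLLOW(C) = {$, end, print, true}; in J->S, the suffix after S is empty, so FOLLOW(S) ⊇ FOLLOW(J) = {$, end, print, true}; in D->S print, S is followed by print with FIRST {print}. Thus FOLLOW(S) = {$, end, print, true}.
FOLLOW(J): in S->J H, J is followed by H with FIRST {λ, end, print, true}; in S->J H, the suffix after J is nullable, so FOLLOW(J) ⊇ FOLLOW(S) = {$, end, print, true}; in C->J end S, J is followed by end S with FIRST {end}. Thus FOLLOW(J) = {$, end, print, true}.
FOLLOW(H): in S->J H, the suffix after H is empty, so FOLLOW(H) ⊇ FOLLOW(S) = {$, end, print, true}; in C->H end C, H is followed by end C with FIRST {end}; in D->print H, the suffix after H is empty, so FOLLOW(H) ⊇ FOLLOW(D) = {end, print, true}. Thus FOLLOW(H) = {$, end, print, true}.
FOLLOW(C): in S->print D C, the suffix after C is empty, so FOLLOW(C) ⊇ FOLLOW(S) = {$, end, print, true}; in C->H end C, the suffix after C is empty (adds nothing new); in H->C C (occurrence 1), C is followed by C with FIRST {end, print, true}; in H->C C (occurrence 2), the suffix after C is empty, so FOLLOW(C) ⊇ FOLLOW(H) = {$, end, print, true}. Thus FOLLOW(C) = {$, end, print, true}.

{$, end, print, true}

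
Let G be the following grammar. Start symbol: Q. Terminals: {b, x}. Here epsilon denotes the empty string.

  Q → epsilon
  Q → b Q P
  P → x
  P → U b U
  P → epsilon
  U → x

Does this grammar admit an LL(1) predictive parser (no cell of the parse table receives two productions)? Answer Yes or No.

No

FIRST(Q) = {epsilon, b}
FIRST(P) = {epsilon, x}
FIRST(U) = {x}
FOLLOW(Q) = {$, x}
FOLLOW(P) = {$, x}
FOLLOW(U) = {$, b, x}
Cell M[P, x] receives both P → x and P → U b U and P → epsilon — the grammar is not LL(1).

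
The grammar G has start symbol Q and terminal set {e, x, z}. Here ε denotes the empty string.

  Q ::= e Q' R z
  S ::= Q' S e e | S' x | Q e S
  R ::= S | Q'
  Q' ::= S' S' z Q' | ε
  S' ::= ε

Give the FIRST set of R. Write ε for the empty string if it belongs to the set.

FIRST(Q) = {e}
FIRST(S') = {ε}
FIRST(Q') = {ε, z}  (via S' S' z Q')
FIRST(S) = {e, x, z}  (via Q' S e e, S' x, Q e S)
FIRST(R) = {ε, e, x, z}  (via S, Q')

{ε, e, x, z}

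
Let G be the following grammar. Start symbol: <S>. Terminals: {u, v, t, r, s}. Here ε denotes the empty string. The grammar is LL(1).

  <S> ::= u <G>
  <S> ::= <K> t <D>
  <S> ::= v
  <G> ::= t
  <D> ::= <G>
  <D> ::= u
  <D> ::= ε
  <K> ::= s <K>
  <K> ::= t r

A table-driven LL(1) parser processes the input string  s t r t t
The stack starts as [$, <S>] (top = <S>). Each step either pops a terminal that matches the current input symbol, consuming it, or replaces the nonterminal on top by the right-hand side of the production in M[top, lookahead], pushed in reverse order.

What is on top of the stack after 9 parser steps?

t

     Stack          Input        Action
  1  $ <S>          s t r t t $  expand <S> ::= <K> t <D>
  2  $ <D> t <K>    s t r t t $  expand <K> ::= s <K>
  3  $ <D> t <K> s  s t r t t $  match s
  4  $ <D> t <K>    t r t t $    expand <K> ::= t r
  5  $ <D> t r t    t r t t $    match t
  6  $ <D> t r      r t t $      match r
  7  $ <D> t        t t $        match t
  8  $ <D>          t $          expand <D> ::= <G>
  9  $ <G>          t $          expand <G> ::= t
Stack after step 9: $ t (top = t).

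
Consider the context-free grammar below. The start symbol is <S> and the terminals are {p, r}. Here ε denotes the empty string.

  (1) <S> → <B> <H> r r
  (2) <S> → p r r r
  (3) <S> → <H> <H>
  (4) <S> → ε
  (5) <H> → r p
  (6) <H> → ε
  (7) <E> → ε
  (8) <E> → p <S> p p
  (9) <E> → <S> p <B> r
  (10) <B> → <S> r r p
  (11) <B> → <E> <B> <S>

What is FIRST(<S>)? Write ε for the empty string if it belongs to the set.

{ε, p, r}

FIRST(<H>) = {ε, r}
FIRST(<S>) = {ε, p, r}  (via <B> <H> r r, <H> <H>)
FIRST(<E>) = {ε, p, r}  (via <S> p <B> r)
FIRST(<B>) = {p, r}  (via <S> r r p, <E> <B> <S>)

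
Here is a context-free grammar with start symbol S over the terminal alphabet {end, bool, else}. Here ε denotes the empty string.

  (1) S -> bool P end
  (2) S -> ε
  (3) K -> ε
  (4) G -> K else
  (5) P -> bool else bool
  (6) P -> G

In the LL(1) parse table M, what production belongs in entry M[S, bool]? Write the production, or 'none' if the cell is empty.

FIRST(S) = {ε, bool}
FIRST(K) = {ε}
FIRST(G) = {else}  (via K else)
FIRST(P) = {bool, else}  (via G)
FOLLOW(S) includes $ since S is the start symbol.
FOLLOW(S): S appears on no right-hand side. Thus FOLLOW(S) = {$}.
For S -> bool P end: FIRST(bool P end) = {bool}, so it goes in M[S, t] for t ∈ {bool}.
For S -> ε: FIRST(ε) = {ε}, so it goes in M[S, t] for t ∈ {}; since ε ∈ FIRST, also for every t ∈ FOLLOW(S) = {$}.

S -> bool P end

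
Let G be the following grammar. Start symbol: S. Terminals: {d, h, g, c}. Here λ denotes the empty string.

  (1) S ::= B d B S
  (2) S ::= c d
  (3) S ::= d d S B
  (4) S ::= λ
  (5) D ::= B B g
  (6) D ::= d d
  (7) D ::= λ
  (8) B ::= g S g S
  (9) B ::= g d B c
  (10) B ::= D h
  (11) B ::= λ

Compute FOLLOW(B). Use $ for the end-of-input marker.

FIRST(S) = {λ, c, d, g, h}  (via B d B S)
FIRST(D) = {λ, d, g, h}  (via B B g)
FIRST(B) = {λ, d, g, h}  (via D h)
FOLLOW(S) includes $ since S is the start symbol.
FOLLOW(D): in B::=D h, D is followed by h with FIRST {h}. Thus FOLLOW(D) = {h}.
FOLLOW(S): in S::=B d B S, the suffix after S is empty (adds nothing new); in S::=d d S B, S is followed by B with FIRST {λ, d, g, h}; in S::=d d S B, the suffix after S is nullable (adds nothing new); in B::=g S g S (occurrence 1), S is followed by g S with FIRST {g}; in B::=g S g S (occurrence 2), the suffix after S is empty, so FOLLOW(S) ⊇ FOLLOW(B) = {$, c, d, g, h}. Thus FOLLOW(S) = {$, c, d, g, h}.
FOLLOW(B): in S::=B d B S (occurrence 1), B is followed by d B S with FIRST {d}; in S::=B d B S (occurrence 2), B is followed by S with FIRST {λ, c, d, g, h}; in S::=B d B S (occurrence 2), the suffix after B is nullable, so FOLLOW(B) ⊇ FOLLOW(S) = {$, c, d, g, h}; in S::=d d S B, the suffix after B is empty, so FOLLOW(B) ⊇ FOLLOW(S) = {$, c, d, g, h}; in D::=B B g (occurrence 1), B is followed by B g with FIRST {d, g, h}; in D::=B B g (occurrence 2), B is followed by g with FIRST {g}; in B::=g d B c, B is followed by c with FIRST {c}. Thus FOLLOW(B) = {$, c, d, g, h}.

{$, c, d, g, h}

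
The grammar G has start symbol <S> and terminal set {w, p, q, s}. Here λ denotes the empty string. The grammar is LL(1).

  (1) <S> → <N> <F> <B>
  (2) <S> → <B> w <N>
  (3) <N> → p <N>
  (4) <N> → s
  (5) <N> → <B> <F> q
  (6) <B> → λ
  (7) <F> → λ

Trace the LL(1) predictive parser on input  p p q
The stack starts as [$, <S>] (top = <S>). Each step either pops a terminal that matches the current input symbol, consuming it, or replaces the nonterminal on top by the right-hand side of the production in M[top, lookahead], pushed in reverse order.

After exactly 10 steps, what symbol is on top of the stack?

      Stack                Input    Action
   1  $ <S>                p p q $  expand <S> → <N> <F> <B>
   2  $ <B> <F> <N>        p p q $  expand <N> → p <N>
   3  $ <B> <F> <N> p      p p q $  match p
   4  $ <B> <F> <N>        p q $    expand <N> → p <N>
   5  $ <B> <F> <N> p      p q $    match p
   6  $ <B> <F> <N>        q $      expand <N> → <B> <F> q
   7  $ <B> <F> q <F> <B>  q $      expand <B> → λ
   8  $ <B> <F> q <F>      q $      expand <F> → λ
   9  $ <B> <F> q          q $      match q
  10  $ <B> <F>            $        expand <F> → λ
Stack after step 10: $ <B> (top = <B>).

<B>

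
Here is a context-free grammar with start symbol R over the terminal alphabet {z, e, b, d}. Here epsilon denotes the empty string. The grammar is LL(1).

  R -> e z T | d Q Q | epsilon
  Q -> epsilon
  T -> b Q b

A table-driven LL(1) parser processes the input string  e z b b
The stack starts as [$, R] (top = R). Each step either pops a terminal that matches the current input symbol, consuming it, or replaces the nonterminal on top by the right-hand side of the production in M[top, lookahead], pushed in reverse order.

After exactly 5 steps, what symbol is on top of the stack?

Q

step 1: stack=$ R  input=e z b b $  — expand R -> e z T
step 2: stack=$ T z e  input=e z b b $  — match e
step 3: stack=$ T z  input=z b b $  — match z
step 4: stack=$ T  input=b b $  — expand T -> b Q b
step 5: stack=$ b Q b  input=b b $  — match b
Stack after step 5: $ b Q (top = Q).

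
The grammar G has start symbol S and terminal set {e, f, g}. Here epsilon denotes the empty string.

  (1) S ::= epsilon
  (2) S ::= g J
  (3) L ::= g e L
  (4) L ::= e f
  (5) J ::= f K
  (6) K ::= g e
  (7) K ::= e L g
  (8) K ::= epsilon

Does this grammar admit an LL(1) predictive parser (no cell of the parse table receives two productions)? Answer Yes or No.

Yes

FIRST(S) = {epsilon, g}
FIRST(L) = {e, g}
FIRST(J) = {f}
FIRST(K) = {epsilon, e, g}
FOLLOW(S) = {$}
FOLLOW(L) = {g}
FOLLOW(J) = {$}
FOLLOW(K) = {$}
Each cell of M receives at most one production.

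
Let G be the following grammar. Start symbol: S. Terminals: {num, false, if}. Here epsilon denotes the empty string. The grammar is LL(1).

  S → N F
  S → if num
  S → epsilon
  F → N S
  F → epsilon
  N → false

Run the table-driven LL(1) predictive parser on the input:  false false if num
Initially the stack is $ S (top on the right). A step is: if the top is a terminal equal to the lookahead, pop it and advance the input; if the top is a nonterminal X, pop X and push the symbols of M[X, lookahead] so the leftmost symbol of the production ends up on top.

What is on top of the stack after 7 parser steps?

if

step 1: stack=$ S  input=false false if num $  — expand S → N F
step 2: stack=$ F N  input=false false if num $  — expand N → false
step 3: stack=$ F false  input=false false if num $  — match false
step 4: stack=$ F  input=false if num $  — expand F → N S
step 5: stack=$ S N  input=false if num $  — expand N → false
step 6: stack=$ S false  input=false if num $  — match false
step 7: stack=$ S  input=if num $  — expand S → if num
Stack after step 7: $ num if (top = if).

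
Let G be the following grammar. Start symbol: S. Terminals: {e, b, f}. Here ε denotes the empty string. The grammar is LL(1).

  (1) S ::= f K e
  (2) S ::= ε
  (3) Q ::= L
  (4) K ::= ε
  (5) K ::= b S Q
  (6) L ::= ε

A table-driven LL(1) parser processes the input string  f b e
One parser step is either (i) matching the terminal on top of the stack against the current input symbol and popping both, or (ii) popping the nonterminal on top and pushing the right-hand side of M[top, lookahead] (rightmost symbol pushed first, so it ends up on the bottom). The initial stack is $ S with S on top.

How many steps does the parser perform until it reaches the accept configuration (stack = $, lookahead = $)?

     Stack      Input    Action
  1  $ S        f b e $  expand S ::= f K e
  2  $ e K f    f b e $  match f
  3  $ e K      b e $    expand K ::= b S Q
  4  $ e Q S b  b e $    match b
  5  $ e Q S    e $      expand S ::= ε
  6  $ e Q      e $      expand Q ::= L
  7  $ e L      e $      expand L ::= ε
  8  $ e        e $      match e
Accept reached after 8 steps.

8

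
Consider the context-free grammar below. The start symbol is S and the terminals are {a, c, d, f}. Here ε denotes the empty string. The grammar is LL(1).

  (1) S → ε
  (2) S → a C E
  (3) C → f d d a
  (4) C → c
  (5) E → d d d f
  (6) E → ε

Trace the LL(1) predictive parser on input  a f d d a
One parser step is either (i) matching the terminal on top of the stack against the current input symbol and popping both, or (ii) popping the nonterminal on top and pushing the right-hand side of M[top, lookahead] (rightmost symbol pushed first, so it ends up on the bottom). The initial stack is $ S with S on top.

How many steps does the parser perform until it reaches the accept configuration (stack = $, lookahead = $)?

8

     Stack        Input        Action
  1  $ S          a f d d a $  expand S → a C E
  2  $ E C a      a f d d a $  match a
  3  $ E C        f d d a $    expand C → f d d a
  4  $ E a d d f  f d d a $    match f
  5  $ E a d d    d d a $      match d
  6  $ E a d      d a $        match d
  7  $ E a        a $          match a
  8  $ E          $            expand E → ε
Accept reached after 8 steps.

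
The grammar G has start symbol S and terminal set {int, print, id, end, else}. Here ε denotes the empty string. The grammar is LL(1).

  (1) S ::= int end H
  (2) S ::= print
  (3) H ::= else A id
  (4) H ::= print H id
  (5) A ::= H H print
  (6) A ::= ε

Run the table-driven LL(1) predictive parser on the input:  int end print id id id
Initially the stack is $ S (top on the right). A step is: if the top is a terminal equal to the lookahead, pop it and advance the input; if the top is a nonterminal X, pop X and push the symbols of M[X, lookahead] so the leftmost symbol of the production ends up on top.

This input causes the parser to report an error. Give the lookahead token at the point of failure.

id

step 1: stack=$ S  input=int end print id id id $  — expand S ::= int end H
step 2: stack=$ H end int  input=int end print id id id $  — match int
step 3: stack=$ H end  input=end print id id id $  — match end
step 4: stack=$ H  input=print id id id $  — expand H ::= print H id
step 5: stack=$ id H print  input=print id id id $  — match print
step 6: stack=$ id H  input=id id id $  — error: M[H, id] is empty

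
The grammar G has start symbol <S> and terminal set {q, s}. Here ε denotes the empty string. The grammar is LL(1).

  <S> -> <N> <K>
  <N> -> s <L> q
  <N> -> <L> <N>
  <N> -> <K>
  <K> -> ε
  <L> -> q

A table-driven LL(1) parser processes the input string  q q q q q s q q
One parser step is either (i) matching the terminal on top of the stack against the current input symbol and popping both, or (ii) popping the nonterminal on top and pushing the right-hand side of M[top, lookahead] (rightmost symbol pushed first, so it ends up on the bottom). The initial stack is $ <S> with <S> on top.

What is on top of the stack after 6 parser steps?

step 1: stack=$ <S>  input=q q q q q s q q $  — expand <S> -> <N> <K>
step 2: stack=$ <K> <N>  input=q q q q q s q q $  — expand <N> -> <L> <N>
step 3: stack=$ <K> <N> <L>  input=q q q q q s q q $  — expand <L> -> q
step 4: stack=$ <K> <N> q  input=q q q q q s q q $  — match q
step 5: stack=$ <K> <N>  input=q q q q s q q $  — expand <N> -> <L> <N>
step 6: stack=$ <K> <N> <L>  input=q q q q s q q $  — expand <L> -> q
Stack after step 6: $ <K> <N> q (top = q).

q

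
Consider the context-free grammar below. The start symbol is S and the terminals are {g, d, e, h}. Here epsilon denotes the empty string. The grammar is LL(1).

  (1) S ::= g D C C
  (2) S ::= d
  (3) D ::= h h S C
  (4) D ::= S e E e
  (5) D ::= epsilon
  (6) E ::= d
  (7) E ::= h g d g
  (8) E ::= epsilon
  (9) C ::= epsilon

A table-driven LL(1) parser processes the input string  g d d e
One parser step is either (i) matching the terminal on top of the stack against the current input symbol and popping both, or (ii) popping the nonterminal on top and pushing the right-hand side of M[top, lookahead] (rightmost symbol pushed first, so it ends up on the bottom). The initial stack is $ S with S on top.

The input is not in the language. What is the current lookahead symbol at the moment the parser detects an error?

d

step 1: stack=$ S  input=g d d e $  — expand S ::= g D C C
step 2: stack=$ C C D g  input=g d d e $  — match g
step 3: stack=$ C C D  input=d d e $  — expand D ::= S e E e
step 4: stack=$ C C e E e S  input=d d e $  — expand S ::= d
step 5: stack=$ C C e E e d  input=d d e $  — match d
step 6: stack=$ C C e E e  input=d e $  — error: top is terminal e but lookahead is d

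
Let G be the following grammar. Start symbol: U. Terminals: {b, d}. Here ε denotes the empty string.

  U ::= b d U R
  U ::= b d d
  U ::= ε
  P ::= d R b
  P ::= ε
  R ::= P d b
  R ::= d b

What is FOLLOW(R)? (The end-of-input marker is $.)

FIRST(U): from U::=b d U R we get {b}; from U::=b d d we get {b}; from U::=ε we get {ε}. So FIRST(U) = {ε, b}.
FIRST(P): from P::=d R b we get {d}; from P::=ε we get {ε}. So FIRST(P) = {ε, d}.
FIRST(R): from R::=P d b we get {d}; from R::=d b we get {d}. So FIRST(R) = {d}.
FOLLOW(U) includes $ since U is the start symbol.
FOLLOW(U): in U::=b d U R, U is followed by R with FIRST {d}. Thus FOLLOW(U) = {$, d}.
FOLLOW(P): in R::=P d b, P is followed by d b with FIRST {d}. Thus FOLLOW(P) = {d}.
FOLLOW(R): in U::=b d U R, the suffix after R is empty, so FOLLOW(R) ⊇ FOLLOW(U) = {$, d}; in P::=d R b, R is followed by b with FIRST {b}. Thus FOLLOW(R) = {$, b, d}.

{$, b, d}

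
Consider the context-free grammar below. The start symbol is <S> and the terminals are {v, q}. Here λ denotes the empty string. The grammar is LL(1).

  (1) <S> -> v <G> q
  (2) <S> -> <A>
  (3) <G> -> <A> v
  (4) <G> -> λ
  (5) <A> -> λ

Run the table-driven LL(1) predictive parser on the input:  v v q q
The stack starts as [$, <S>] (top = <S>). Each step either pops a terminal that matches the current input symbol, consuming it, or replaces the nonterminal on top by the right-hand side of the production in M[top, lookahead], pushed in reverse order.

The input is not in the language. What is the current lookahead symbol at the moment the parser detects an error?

q

step 1: stack=$ <S>  input=v v q q $  — expand <S> -> v <G> q
step 2: stack=$ q <G> v  input=v v q q $  — match v
step 3: stack=$ q <G>  input=v q q $  — expand <G> -> <A> v
step 4: stack=$ q v <A>  input=v q q $  — expand <A> -> λ
step 5: stack=$ q v  input=v q q $  — match v
step 6: stack=$ q  input=q q $  — match q
step 7: stack=$  input=q $  — error: stack empty but input remains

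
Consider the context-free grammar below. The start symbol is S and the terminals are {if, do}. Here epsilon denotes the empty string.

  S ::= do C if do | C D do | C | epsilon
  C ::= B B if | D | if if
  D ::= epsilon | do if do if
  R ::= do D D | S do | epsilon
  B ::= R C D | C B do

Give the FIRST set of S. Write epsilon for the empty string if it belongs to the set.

FIRST(D): from D::=epsilon we get {epsilon}; from D::=do if do if we get {do}. So FIRST(D) = {epsilon, do}.
FIRST(S): from S::=do C if do we get {do}; from S::=C D do we get {do, if}; from S::=C we get {epsilon, do, if}; from S::=epsilon we get {epsilon}. So FIRST(S) = {epsilon, do, if}.
FIRST(R): from R::=do D D we get {do}; from R::=S do we get {do, if}; from R::=epsilon we get {epsilon}. So FIRST(R) = {epsilon, do, if}.
FIRST(C): from C::=B B if we get {do, if}; from C::=D we get {epsilon, do}; from C::=if if we get {if}. So FIRST(C) = {epsilon, do, if}.
FIRST(B): from B::=R C D we get {epsilon, do, if}; from B::=C B do we get {do, if}. So FIRST(B) = {epsilon, do, if}.

{epsilon, do, if}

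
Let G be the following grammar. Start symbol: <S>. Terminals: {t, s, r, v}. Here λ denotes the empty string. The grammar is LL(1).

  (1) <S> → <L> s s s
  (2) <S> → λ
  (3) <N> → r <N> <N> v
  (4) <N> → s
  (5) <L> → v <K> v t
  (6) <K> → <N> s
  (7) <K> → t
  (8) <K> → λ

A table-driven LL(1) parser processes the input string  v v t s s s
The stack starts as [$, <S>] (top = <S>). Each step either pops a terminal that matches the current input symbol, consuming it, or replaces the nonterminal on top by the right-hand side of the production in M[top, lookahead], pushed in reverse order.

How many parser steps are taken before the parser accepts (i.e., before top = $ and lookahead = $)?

step 1: stack=$ <S>  input=v v t s s s $  — expand <S> → <L> s s s
step 2: stack=$ s s s <L>  input=v v t s s s $  — expand <L> → v <K> v t
step 3: stack=$ s s s t v <K> v  input=v v t s s s $  — match v
step 4: stack=$ s s s t v <K>  input=v t s s s $  — expand <K> → λ
step 5: stack=$ s s s t v  input=v t s s s $  — match v
step 6: stack=$ s s s t  input=t s s s $  — match t
step 7: stack=$ s s s  input=s s s $  — match s
step 8: stack=$ s s  input=s s $  — match s
step 9: stack=$ s  input=s $  — match s
Accept reached after 9 steps.

9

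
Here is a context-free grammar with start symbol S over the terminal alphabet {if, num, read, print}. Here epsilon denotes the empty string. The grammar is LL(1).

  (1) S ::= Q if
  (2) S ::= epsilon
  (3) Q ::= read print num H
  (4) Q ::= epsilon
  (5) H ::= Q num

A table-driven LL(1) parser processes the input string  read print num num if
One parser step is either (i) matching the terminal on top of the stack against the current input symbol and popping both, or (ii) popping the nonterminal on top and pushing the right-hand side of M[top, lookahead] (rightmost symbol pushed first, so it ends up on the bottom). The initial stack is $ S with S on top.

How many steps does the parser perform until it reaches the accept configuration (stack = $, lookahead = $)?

9

step 1: stack=$ S  input=read print num num if $  — expand S ::= Q if
step 2: stack=$ if Q  input=read print num num if $  — expand Q ::= read print num H
step 3: stack=$ if H num print read  input=read print num num if $  — match read
step 4: stack=$ if H num print  input=print num num if $  — match print
step 5: stack=$ if H num  input=num num if $  — match num
step 6: stack=$ if H  input=num if $  — expand H ::= Q num
step 7: stack=$ if num Q  input=num if $  — expand Q ::= epsilon
step 8: stack=$ if num  input=num if $  — match num
step 9: stack=$ if  input=if $  — match if
Accept reached after 9 steps.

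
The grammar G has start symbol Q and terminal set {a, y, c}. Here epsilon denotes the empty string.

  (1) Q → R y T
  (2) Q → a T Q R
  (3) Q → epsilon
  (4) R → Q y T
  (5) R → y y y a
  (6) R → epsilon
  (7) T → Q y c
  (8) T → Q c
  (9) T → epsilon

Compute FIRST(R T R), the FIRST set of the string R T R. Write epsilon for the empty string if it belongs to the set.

FIRST(Q): from Q→R y T we get {a, y}; from Q→a T Q R we get {a}; from Q→epsilon we get {epsilon}. So FIRST(Q) = {epsilon, a, y}.
FIRST(R): from R→Q y T we get {a, y}; from R→y y y a we get {y}; from R→epsilon we get {epsilon}. So FIRST(R) = {epsilon, a, y}.
FIRST(T): from T→Q y c we get {a, y}; from T→Q c we get {a, c, y}; from T→epsilon we get {epsilon}. So FIRST(T) = {epsilon, a, c, y}.
FIRST(R T R): take FIRST of each symbol in turn, carrying on past any symbol whose FIRST contains epsilon; result {epsilon, a, c, y}.

{epsilon, a, c, y}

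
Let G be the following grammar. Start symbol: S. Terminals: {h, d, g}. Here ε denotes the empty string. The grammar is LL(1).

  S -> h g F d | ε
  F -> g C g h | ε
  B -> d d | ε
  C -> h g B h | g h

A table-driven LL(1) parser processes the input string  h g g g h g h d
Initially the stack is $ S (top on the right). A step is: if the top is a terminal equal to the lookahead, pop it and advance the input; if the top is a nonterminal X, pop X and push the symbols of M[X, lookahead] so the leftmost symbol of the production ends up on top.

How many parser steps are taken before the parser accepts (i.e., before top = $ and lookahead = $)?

step 1: stack=$ S  input=h g g g h g h d $  — expand S -> h g F d
step 2: stack=$ d F g h  input=h g g g h g h d $  — match h
step 3: stack=$ d F g  input=g g g h g h d $  — match g
step 4: stack=$ d F  input=g g h g h d $  — expand F -> g C g h
step 5: stack=$ d h g C g  input=g g h g h d $  — match g
step 6: stack=$ d h g C  input=g h g h d $  — expand C -> g h
step 7: stack=$ d h g h g  input=g h g h d $  — match g
step 8: stack=$ d h g h  input=h g h d $  — match h
step 9: stack=$ d h g  input=g h d $  — match g
step 10: stack=$ d h  input=h d $  — match h
step 11: stack=$ d  input=d $  — match d
Accept reached after 11 steps.

11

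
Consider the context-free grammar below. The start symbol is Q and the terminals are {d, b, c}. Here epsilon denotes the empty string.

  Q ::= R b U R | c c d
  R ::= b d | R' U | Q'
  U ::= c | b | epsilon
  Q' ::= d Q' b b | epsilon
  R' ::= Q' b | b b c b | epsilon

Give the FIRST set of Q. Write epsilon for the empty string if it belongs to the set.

FIRST(U): from U::=c we get {c}; from U::=b we get {b}; from U::=epsilon we get {epsilon}. So FIRST(U) = {epsilon, b, c}.
FIRST(Q'): from Q'::=d Q' b b we get {d}; from Q'::=epsilon we get {epsilon}. So FIRST(Q') = {epsilon, d}.
FIRST(R'): from R'::=Q' b we get {b, d}; from R'::=b b c b we get {b}; from R'::=epsilon we get {epsilon}. So FIRST(R') = {epsilon, b, d}.
FIRST(R): from R::=b d we get {b}; from R::=R' U we get {epsilon, b, c, d}; from R::=Q' we get {epsilon, d}. So FIRST(R) = {epsilon, b, c, d}.
FIRST(Q): from Q::=R b U R we get {b, c, d}; from Q::=c c d we get {c}. So FIRST(Q) = {b, c, d}.

{b, c, d}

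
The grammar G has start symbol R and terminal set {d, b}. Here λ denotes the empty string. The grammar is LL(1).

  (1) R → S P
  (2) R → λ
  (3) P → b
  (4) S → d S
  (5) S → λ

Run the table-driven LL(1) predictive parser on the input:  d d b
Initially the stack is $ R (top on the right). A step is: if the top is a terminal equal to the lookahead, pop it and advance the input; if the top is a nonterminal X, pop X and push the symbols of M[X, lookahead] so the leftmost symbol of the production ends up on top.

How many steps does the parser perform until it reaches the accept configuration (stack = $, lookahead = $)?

step 1: stack=$ R  input=d d b $  — expand R → S P
step 2: stack=$ P S  input=d d b $  — expand S → d S
step 3: stack=$ P S d  input=d d b $  — match d
step 4: stack=$ P S  input=d b $  — expand S → d S
step 5: stack=$ P S d  input=d b $  — match d
step 6: stack=$ P S  input=b $  — expand S → λ
step 7: stack=$ P  input=b $  — expand P → b
step 8: stack=$ b  input=b $  — match b
Accept reached after 8 steps.

8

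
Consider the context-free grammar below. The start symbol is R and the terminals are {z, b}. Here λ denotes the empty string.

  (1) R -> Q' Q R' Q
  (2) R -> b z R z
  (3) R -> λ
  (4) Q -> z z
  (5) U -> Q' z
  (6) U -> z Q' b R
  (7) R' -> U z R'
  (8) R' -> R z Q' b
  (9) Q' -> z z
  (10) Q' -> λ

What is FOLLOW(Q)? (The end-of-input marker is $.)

FIRST(Q): from Q->z z we get {z}. So FIRST(Q) = {z}.
FIRST(Q'): from Q'->z z we get {z}; from Q'->λ we get {λ}. So FIRST(Q') = {λ, z}.
FIRST(R): from R->Q' Q R' Q we get {z}; from R->b z R z we get {b}; from R->λ we get {λ}. So FIRST(R) = {λ, b, z}.
FIRST(U): from U->Q' z we get {z}; from U->z Q' b R we get {z}. So FIRST(U) = {z}.
FIRST(R'): from R'->U z R' we get {z}; from R'->R z Q' b we get {b, z}. So FIRST(R') = {b, z}.
FOLLOW(R) includes $ since R is the start symbol.
FOLLOW(U): in R'->U z R', U is followed by z R' with FIRST {z}. Thus FOLLOW(U) = {z}.
FOLLOW(R): in R->b z R z, R is followed by z with FIRST {z}; in U->z Q' b R, the suffix after R is empty, so FOLLOW(R) ⊇ FOLLOW(U) = {z}; in R'->R z Q' b, R is followed by z Q' b with FIRST {z}. Thus FOLLOW(R) = {$, z}.
FOLLOW(Q): in R->Q' Q R' Q (occurrence 1), Q is followed by R' Q with FIRST {b, z}; in R->Q' Q R' Q (occurrence 2), the suffix after Q is empty, so FOLLOW(Q) ⊇ FOLLOW(R) = {$, z}. Thus FOLLOW(Q) = {$, b, z}.
FOLLOW(R'): in R->Q' Q R' Q, R' is followed by Q with FIRST {z}; in R'->U z R', the suffix after R' is empty (adds nothing new). Thus FOLLOW(R') = {z}.
FOLLOW(Q'): in R->Q' Q R' Q, Q' is followed by Q R' Q with FIRST {z}; in U->Q' z, Q' is followed by z with FIRST {z}; in U->z Q' b R, Q' is followed by b R with FIRST {b}; in R'->R z Q' b, Q' is followed by b with FIRST {b}. Thus FOLLOW(Q') = {b, z}.

{$, b, z}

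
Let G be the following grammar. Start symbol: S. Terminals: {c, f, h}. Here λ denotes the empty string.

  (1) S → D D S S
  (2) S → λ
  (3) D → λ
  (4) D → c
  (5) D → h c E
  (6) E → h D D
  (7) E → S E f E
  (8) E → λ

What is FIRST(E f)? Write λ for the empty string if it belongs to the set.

{c, f, h}

FIRST(D): from D→λ we get {λ}; from D→c we get {c}; from D→h c E we get {h}. So FIRST(D) = {λ, c, h}.
FIRST(S): from S→D D S S we get {λ, c, h}; from S→λ we get {λ}. So FIRST(S) = {λ, c, h}.
FIRST(E): from E→h D D we get {h}; from E→S E f E we get {c, f, h}; from E→λ we get {λ}. So FIRST(E) = {λ, c, f, h}.
FIRST(E f): take FIRST of each symbol in turn, carrying on past any symbol whose FIRST contains λ; result {c, f, h}.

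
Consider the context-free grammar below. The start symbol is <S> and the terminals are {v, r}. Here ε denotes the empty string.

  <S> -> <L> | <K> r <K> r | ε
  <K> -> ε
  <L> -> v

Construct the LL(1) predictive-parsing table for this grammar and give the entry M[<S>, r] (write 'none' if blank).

<S> -> <K> r <K> r

FIRST(<K>) = {ε}
FIRST(<L>) = {v}
FIRST(<S>) = {ε, r, v}  (via <L>, <K> r <K> r)
FOLLOW(<S>) includes $ since <S> is the start symbol.
FOLLOW(<S>): <S> appears on no right-hand side. Thus FOLLOW(<S>) = {$}.
For <S> -> <L>: FIRST(<L>) = {v}, so it goes in M[<S>, t] for t ∈ {v}.
For <S> -> <K> r <K> r: FIRST(<K> r <K> r) = {r}, so it goes in M[<S>, t] for t ∈ {r}.
For <S> -> ε: FIRST(ε) = {ε}, so it goes in M[<S>, t] for t ∈ {}; since ε ∈ FIRST, also for every t ∈ FOLLOW(<S>) = {$}.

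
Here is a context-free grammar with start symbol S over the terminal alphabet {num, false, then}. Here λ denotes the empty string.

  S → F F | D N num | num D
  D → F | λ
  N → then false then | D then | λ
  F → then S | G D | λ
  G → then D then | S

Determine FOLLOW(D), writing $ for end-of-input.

{$, num, then}

FIRST(S): from S→F F we get {λ, num, then}; from S→D N num we get {num, then}; from S→num D we get {num}. So FIRST(S) = {λ, num, then}.
FIRST(G): from G→then D then we get {then}; from G→S we get {λ, num, then}. So FIRST(G) = {λ, num, then}.
FIRST(D): from D→F we get {λ, num, then}; from D→λ we get {λ}. So FIRST(D) = {λ, num, then}.
FIRST(N): from N→then false then we get {then}; from N→D then we get {num, then}; from N→λ we get {λ}. So FIRST(N) = {λ, num, then}.
FIRST(F): from F→then S we get {then}; from F→G D we get {λ, num, then}; from F→λ we get {λ}. So FIRST(F) = {λ, num, then}.
FOLLOW(S) includes $ since S is the start symbol.
FOLLOW(N): in S→D N num, N is followed by num with FIRST {num}. Thus FOLLOW(N) = {num}.
FOLLOW(S): in F→then S, the suffix after S is empty, so FOLLOW(S) ⊇ FOLLOW(F) = {$, num, then}; in G→S, the suffix after S is empty, so FOLLOW(S) ⊇ FOLLOW(G) = {$, num, then}. Thus FOLLOW(S) = {$, num, then}.
FOLLOW(D): in S→D N num, D is followed by N num with FIRST {num, then}; in S→num D, the suffix after D is empty, so FOLLOW(D) ⊇ FOLLOW(S) = {$, num, then}; in N→D then, D is followed by then with FIRST {then}; in F→G D, the suffix after D is empty, so FOLLOW(D) ⊇ FOLLOW(F) = {$, num, then}; in G→then D then, D is followed by then with FIRST {then}. Thus FOLLOW(D) = {$, num, then}.
FOLLOW(F): in S→F F (occurrence 1), F is followed by F with FIRST {λ, num, then}; in S→F F (occurrence 1), the suffix after F is nullable, so FOLLOW(F) ⊇ FOLLOW(S) = {$, num, then}; in S→F F (occurrence 2), the suffix after F is empty, so FOLLOW(F) ⊇ FOLLOW(S) = {$, num, then}; in D→F, the suffix after F is empty, so FOLLOW(F) ⊇ FOLLOW(D) = {$, num, then}. Thus FOLLOW(F) = {$, num, then}.
FOLLOW(G): in F→G D, G is followed by D with FIRST {λ, num, then}; in F→G D, the suffix after G is nullable, so FOLLOW(G) ⊇ FOLLOW(F) = {$, num, then}. Thus FOLLOW(G) = {$, num, then}.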